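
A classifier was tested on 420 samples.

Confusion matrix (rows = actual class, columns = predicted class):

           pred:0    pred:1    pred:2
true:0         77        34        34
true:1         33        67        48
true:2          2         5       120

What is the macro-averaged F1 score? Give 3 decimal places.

0.619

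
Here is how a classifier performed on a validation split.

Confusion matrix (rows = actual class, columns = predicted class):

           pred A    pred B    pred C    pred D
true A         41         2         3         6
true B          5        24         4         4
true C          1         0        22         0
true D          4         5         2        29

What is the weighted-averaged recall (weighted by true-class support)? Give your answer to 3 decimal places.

Per-class recall (TP/(TP+FN)):
  A: TP=41, FN=2+3+6=11 → 41/52 = 0.7885
  B: TP=24, FN=5+4+4=13 → 24/37 = 0.6486
  C: TP=22, FN=1+0+0=1 → 22/23 = 0.9565
  D: TP=29, FN=4+5+2=11 → 29/40 = 0.7250
Weighted-recall = Σ (supportᵢ/N)·recallᵢ with N=152: (52/152)·0.7885 + (37/152)·0.6486 + (23/152)·0.9565 + (40/152)·0.7250 = 0.763

0.763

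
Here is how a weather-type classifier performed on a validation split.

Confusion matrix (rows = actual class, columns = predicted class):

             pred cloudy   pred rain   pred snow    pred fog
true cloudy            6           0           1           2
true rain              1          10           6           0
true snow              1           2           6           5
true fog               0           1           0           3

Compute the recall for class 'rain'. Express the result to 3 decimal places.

0.588

Treat 'rain' as positive and all other classes as negative.
recall = TP/(TP+FN).
rain: TP=10, FN=1+6+0=7 → 10/17 = 0.5882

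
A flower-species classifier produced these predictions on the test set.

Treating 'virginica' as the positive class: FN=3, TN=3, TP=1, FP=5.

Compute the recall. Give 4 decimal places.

Recall = TP/(TP+FN) = 1/(1+3) = 1/4 = 0.2500

0.2500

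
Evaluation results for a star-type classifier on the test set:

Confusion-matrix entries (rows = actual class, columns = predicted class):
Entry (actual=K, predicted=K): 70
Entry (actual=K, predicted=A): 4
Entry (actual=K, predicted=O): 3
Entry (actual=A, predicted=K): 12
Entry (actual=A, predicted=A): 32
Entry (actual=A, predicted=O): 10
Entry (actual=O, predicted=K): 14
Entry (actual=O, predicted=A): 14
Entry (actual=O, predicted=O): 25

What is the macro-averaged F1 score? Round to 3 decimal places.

Per-class F1 score (2·TP/(2·TP+FP+FN)):
  K: TP=70, FP=12+14=26, FN=4+3=7 → 140/173 = 0.8092
  A: TP=32, FP=4+14=18, FN=12+10=22 → 64/104 = 0.6154
  O: TP=25, FP=3+10=13, FN=14+14=28 → 50/91 = 0.5495
Macro-F1 score = mean = (0.8092 + 0.6154 + 0.5495) / 3 = 0.658

0.658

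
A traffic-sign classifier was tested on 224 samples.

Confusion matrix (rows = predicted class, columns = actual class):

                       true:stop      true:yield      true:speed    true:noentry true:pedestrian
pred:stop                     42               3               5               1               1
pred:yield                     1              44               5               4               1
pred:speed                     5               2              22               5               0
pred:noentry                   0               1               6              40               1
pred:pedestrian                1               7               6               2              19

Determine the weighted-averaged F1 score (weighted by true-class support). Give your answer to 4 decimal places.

0.7439

Per-class F1 score (2·TP/(2·TP+FP+FN)):
  stop: TP=42, FP=3+5+1+1=10, FN=1+5+0+1=7 → 84/101 = 0.83168
  yield: TP=44, FP=1+5+4+1=11, FN=3+2+1+7=13 → 88/112 = 0.78571
  speed: TP=22, FP=5+2+5+0=12, FN=5+5+6+6=22 → 44/78 = 0.56410
  noentry: TP=40, FP=0+1+6+1=8, FN=1+4+5+2=12 → 80/100 = 0.80000
  pedestrian: TP=19, FP=1+7+6+2=16, FN=1+1+0+1=3 → 38/57 = 0.66667
Weighted-F1 score = Σ (supportᵢ/N)·F1 scoreᵢ with N=224: (49/224)·0.83168 + (57/224)·0.78571 + (44/224)·0.56410 + (52/224)·0.80000 + (22/224)·0.66667 = 0.7439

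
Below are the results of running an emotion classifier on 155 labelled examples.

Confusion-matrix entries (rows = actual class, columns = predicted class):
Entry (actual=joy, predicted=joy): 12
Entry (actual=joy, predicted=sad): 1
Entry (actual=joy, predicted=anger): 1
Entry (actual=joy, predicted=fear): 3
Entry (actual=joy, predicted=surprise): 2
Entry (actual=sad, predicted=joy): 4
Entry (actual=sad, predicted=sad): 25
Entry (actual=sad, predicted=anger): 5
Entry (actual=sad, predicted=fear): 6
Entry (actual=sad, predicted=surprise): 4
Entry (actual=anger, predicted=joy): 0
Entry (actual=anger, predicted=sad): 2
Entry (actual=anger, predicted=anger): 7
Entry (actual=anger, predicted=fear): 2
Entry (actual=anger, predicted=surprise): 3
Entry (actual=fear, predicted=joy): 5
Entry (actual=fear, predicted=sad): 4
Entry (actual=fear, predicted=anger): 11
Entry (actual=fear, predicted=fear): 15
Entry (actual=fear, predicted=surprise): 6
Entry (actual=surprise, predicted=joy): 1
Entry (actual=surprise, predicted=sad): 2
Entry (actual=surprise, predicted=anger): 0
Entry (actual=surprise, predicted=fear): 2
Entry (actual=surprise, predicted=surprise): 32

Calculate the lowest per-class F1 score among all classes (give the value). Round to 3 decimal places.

Per-class F1 score (2·TP/(2·TP+FP+FN)):
  joy: TP=12, FP=4+0+5+1=10, FN=1+1+3+2=7 → 24/41 = 0.5854
  sad: TP=25, FP=1+2+4+2=9, FN=4+5+6+4=19 → 50/78 = 0.6410
  anger: TP=7, FP=1+5+11+0=17, FN=0+2+2+3=7 → 14/38 = 0.3684
  fear: TP=15, FP=3+6+2+2=13, FN=5+4+11+6=26 → 30/69 = 0.4348
  surprise: TP=32, FP=2+4+3+6=15, FN=1+2+0+2=5 → 64/84 = 0.7619
Lowest is class 'anger' with F1 score = 0.368.

0.368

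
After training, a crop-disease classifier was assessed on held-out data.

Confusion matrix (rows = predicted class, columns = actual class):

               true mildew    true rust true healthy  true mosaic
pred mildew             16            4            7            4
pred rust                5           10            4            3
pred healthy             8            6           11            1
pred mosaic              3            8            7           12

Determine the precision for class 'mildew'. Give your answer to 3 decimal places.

Take TP from the diagonal, FP from the rest of the 'mildew' prediction marginal, FN from the rest of the 'mildew' actual marginal.
precision = TP/(TP+FP).
mildew: TP=16, FP=4+7+4=15 → 16/31 = 0.5161

0.516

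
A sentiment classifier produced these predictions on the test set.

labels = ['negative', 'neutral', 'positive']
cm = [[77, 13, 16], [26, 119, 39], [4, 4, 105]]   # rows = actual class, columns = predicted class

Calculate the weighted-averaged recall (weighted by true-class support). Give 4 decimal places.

Per-class recall (TP/(TP+FN)):
  negative: TP=77, FN=13+16=29 → 77/106 = 0.72642
  neutral: TP=119, FN=26+39=65 → 119/184 = 0.64674
  positive: TP=105, FN=4+4=8 → 105/113 = 0.92920
Weighted-recall = Σ (supportᵢ/N)·recallᵢ with N=403: (106/403)·0.72642 + (184/403)·0.64674 + (113/403)·0.92920 = 0.7469

0.7469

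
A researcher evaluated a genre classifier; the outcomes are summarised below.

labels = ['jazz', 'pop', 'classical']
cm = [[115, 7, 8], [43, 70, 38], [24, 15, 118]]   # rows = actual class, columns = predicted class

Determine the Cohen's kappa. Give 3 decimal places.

Observed agreement pₒ = trace/N = 303/438 = 0.6918
Expected agreement pₑ = Σ (rowᵢ·colᵢ)/N² = (130·182 + 151·92 + 157·164)/438² = 0.3300
κ = (pₒ − pₑ)/(1 − pₑ) = (0.6918 − 0.3300)/(1 − 0.3300) = 0.540

0.540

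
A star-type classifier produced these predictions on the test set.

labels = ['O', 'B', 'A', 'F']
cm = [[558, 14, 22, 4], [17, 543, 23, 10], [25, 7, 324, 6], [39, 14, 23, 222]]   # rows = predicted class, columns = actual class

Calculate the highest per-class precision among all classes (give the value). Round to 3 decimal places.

Per-class precision (TP/(TP+FP)):
  O: TP=558, FP=14+22+4=40 → 558/598 = 0.9331
  B: TP=543, FP=17+23+10=50 → 543/593 = 0.9157
  A: TP=324, FP=25+7+6=38 → 324/362 = 0.8950
  F: TP=222, FP=39+14+23=76 → 222/298 = 0.7450
Highest is class 'O' with precision = 0.933.

0.933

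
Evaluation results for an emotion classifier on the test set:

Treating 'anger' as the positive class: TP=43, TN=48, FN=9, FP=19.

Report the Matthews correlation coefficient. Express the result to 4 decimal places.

0.5395

MCC = (TP·TN − FP·FN) / √((TP+FP)(TP+FN)(TN+FP)(TN+FN))
Numerator = 43·48 − 19·9 = 1893
Denominator = √(62·52·67·57) = √12312456 = 3508.9109
MCC = 1893 / 3508.9109 = 0.5395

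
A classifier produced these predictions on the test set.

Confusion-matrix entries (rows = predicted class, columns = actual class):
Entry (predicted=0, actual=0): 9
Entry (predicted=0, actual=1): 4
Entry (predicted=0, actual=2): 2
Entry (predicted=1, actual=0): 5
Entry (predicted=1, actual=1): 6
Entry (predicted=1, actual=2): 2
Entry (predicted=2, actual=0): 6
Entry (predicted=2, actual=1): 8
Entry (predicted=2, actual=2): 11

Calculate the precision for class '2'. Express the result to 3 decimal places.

0.440

One-vs-rest for '2': TP = diagonal; FP = other classes predicted '2'; FN = '2' predicted as other.
precision = TP/(TP+FP).
2: TP=11, FP=6+8=14 → 11/25 = 0.4400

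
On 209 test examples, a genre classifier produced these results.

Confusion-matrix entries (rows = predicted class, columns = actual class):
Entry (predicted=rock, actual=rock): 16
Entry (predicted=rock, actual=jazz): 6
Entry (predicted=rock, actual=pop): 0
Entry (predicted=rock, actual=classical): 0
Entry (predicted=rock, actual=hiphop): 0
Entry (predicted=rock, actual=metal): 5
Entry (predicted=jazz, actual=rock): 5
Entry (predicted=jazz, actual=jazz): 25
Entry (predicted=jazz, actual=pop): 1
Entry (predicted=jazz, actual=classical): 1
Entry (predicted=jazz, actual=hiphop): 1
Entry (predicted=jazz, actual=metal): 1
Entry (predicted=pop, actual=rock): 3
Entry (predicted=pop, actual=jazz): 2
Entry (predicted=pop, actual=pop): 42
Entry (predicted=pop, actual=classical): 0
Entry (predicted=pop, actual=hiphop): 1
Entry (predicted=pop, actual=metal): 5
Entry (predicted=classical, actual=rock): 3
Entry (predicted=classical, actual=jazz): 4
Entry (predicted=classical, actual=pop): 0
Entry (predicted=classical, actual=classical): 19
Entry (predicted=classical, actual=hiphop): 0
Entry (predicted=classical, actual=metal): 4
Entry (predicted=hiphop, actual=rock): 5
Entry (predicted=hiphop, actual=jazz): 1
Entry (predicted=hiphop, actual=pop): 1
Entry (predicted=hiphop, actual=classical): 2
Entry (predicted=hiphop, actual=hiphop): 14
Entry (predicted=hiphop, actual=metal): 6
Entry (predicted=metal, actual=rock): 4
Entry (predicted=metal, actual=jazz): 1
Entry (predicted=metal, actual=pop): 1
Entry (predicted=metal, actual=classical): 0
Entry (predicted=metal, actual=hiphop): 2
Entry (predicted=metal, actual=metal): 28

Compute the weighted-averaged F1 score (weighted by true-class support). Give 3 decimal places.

0.683

Per-class F1 score (2·TP/(2·TP+FP+FN)):
  rock: TP=16, FP=6+0+0+0+5=11, FN=5+3+3+5+4=20 → 32/63 = 0.5079
  jazz: TP=25, FP=5+1+1+1+1=9, FN=6+2+4+1+1=14 → 50/73 = 0.6849
  pop: TP=42, FP=3+2+0+1+5=11, FN=0+1+0+1+1=3 → 84/98 = 0.8571
  classical: TP=19, FP=3+4+0+0+4=11, FN=0+1+0+2+0=3 → 38/52 = 0.7308
  hiphop: TP=14, FP=5+1+1+2+6=15, FN=0+1+1+0+2=4 → 28/47 = 0.5957
  metal: TP=28, FP=4+1+1+0+2=8, FN=5+1+5+4+6=21 → 56/85 = 0.6588
Weighted-F1 score = Σ (supportᵢ/N)·F1 scoreᵢ with N=209: (36/209)·0.5079 + (39/209)·0.6849 + (45/209)·0.8571 + (22/209)·0.7308 + (18/209)·0.5957 + (49/209)·0.6588 = 0.683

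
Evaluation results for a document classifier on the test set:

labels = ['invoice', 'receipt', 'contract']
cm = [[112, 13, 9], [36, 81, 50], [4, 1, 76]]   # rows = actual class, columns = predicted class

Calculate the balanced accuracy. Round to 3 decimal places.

Balanced accuracy = mean of per-class recall.
  invoice: recall = 112/134 = 0.8358
  receipt: recall = 81/167 = 0.4850
  contract: recall = 76/81 = 0.9383
Mean = (0.8358 + 0.4850 + 0.9383) / 3 = 0.753

0.753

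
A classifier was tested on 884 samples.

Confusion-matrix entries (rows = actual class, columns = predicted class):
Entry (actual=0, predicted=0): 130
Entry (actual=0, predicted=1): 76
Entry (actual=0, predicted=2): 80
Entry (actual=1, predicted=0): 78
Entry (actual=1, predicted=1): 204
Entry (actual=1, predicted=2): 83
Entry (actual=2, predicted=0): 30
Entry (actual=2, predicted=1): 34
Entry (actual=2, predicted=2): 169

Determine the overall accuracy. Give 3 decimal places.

0.569

Accuracy = trace / total = (130+204+169=503) / 884 = 503/884 = 0.569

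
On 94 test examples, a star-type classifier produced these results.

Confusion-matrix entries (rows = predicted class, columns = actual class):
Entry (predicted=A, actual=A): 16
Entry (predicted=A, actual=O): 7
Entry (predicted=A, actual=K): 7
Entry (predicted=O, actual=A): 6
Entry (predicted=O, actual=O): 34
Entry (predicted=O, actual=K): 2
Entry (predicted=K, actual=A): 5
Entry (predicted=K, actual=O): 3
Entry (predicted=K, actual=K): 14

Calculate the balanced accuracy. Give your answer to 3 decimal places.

0.658

Balanced accuracy = mean of per-class recall.
  A: recall = 16/27 = 0.5926
  O: recall = 34/44 = 0.7727
  K: recall = 14/23 = 0.6087
Mean = (0.5926 + 0.7727 + 0.6087) / 3 = 0.658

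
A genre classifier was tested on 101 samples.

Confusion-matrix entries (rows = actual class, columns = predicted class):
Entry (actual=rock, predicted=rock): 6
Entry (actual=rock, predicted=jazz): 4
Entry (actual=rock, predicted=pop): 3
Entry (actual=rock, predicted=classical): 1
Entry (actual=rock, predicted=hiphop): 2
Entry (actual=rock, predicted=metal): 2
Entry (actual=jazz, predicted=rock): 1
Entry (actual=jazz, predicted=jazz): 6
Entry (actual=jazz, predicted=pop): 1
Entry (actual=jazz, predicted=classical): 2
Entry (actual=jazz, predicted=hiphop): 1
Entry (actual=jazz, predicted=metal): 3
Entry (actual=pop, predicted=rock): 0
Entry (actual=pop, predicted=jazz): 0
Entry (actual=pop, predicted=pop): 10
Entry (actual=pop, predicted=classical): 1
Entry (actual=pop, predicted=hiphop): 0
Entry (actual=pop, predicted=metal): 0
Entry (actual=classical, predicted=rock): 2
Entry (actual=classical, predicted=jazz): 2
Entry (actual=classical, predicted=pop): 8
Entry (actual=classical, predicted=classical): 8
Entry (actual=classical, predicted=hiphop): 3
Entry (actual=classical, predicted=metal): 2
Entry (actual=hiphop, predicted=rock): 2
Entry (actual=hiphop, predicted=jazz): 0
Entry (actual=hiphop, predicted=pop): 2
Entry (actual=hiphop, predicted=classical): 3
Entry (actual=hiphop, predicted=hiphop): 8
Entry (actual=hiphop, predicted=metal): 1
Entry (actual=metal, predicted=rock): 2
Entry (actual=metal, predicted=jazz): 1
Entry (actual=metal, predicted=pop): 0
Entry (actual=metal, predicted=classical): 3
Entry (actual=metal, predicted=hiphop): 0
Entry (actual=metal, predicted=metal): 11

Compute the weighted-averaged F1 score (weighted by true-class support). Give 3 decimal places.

0.472

Per-class F1 score (2·TP/(2·TP+FP+FN)):
  rock: TP=6, FP=1+0+2+2+2=7, FN=4+3+1+2+2=12 → 12/31 = 0.3871
  jazz: TP=6, FP=4+0+2+0+1=7, FN=1+1+2+1+3=8 → 12/27 = 0.4444
  pop: TP=10, FP=3+1+8+2+0=14, FN=0+0+1+0+0=1 → 20/35 = 0.5714
  classical: TP=8, FP=1+2+1+3+3=10, FN=2+2+8+3+2=17 → 16/43 = 0.3721
  hiphop: TP=8, FP=2+1+0+3+0=6, FN=2+0+2+3+1=8 → 16/30 = 0.5333
  metal: TP=11, FP=2+3+0+2+1=8, FN=2+1+0+3+0=6 → 22/36 = 0.6111
Weighted-F1 score = Σ (supportᵢ/N)·F1 scoreᵢ with N=101: (18/101)·0.3871 + (14/101)·0.4444 + (11/101)·0.5714 + (25/101)·0.3721 + (16/101)·0.5333 + (17/101)·0.6111 = 0.472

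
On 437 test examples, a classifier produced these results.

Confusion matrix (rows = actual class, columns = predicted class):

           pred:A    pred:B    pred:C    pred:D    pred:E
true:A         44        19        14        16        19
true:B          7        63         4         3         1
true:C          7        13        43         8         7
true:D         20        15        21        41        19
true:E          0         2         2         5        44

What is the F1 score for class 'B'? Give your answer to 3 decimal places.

Take TP from the diagonal, FP from the rest of the 'B' prediction marginal, FN from the rest of the 'B' actual marginal.
F1 score = 2·TP/(2·TP+FP+FN).
B: TP=63, FP=19+13+15+2=49, FN=7+4+3+1=15 → 126/190 = 0.6632

0.663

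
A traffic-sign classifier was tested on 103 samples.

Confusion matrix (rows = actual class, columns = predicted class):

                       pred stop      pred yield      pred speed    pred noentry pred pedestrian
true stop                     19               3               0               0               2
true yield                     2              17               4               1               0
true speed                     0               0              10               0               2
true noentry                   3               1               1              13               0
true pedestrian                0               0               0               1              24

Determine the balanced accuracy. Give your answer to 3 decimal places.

Balanced accuracy = mean of per-class recall.
  stop: recall = 19/24 = 0.7917
  yield: recall = 17/24 = 0.7083
  speed: recall = 10/12 = 0.8333
  noentry: recall = 13/18 = 0.7222
  pedestrian: recall = 24/25 = 0.9600
Mean = (0.7917 + 0.7083 + 0.8333 + 0.7222 + 0.9600) / 5 = 0.803

0.803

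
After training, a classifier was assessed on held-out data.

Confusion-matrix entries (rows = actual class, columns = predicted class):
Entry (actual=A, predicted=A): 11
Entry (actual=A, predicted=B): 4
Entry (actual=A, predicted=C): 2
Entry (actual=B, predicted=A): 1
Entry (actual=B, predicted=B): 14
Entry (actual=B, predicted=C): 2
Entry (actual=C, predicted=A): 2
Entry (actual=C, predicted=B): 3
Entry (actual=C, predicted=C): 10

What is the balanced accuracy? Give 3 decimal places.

0.712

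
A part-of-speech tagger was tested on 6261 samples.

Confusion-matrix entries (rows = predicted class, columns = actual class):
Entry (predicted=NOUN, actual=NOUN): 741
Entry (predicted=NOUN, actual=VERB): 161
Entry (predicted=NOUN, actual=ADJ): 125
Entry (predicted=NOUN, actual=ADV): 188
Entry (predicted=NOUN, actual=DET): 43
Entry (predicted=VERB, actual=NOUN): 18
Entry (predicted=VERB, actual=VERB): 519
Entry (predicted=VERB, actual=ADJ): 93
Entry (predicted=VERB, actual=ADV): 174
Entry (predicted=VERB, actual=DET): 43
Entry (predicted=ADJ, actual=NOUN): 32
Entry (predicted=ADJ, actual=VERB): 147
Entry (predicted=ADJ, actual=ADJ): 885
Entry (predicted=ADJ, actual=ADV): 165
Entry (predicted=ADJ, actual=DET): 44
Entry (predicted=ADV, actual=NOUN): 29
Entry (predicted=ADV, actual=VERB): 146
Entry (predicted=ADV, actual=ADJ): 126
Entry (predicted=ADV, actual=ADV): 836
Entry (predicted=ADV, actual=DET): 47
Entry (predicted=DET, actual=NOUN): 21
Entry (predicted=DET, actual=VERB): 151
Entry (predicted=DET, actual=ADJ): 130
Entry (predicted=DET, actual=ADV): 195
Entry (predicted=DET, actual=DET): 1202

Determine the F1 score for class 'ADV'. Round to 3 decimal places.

One-vs-rest for 'ADV': TP = diagonal; FP = other classes predicted 'ADV'; FN = 'ADV' predicted as other.
F1 score = 2·TP/(2·TP+FP+FN).
ADV: TP=836, FP=29+146+126+47=348, FN=188+174+165+195=722 → 1672/2742 = 0.6098

0.610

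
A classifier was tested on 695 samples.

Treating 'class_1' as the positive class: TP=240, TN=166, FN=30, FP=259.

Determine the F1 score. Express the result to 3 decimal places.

0.624

Precision = TP/(TP+FP) = 240/499 = 0.4810
Recall = TP/(TP+FN) = 240/270 = 0.8889
F1 = 2·TP/(2·TP+FP+FN) = 480/769 = 0.624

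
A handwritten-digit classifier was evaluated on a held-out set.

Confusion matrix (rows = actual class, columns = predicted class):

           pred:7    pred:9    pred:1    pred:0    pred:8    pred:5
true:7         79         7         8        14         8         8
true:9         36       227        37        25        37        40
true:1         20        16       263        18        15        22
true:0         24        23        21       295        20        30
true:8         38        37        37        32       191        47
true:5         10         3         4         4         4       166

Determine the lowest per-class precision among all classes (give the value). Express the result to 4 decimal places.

0.3816

Per-class precision (TP/(TP+FP)):
  7: TP=79, FP=36+20+24+38+10=128 → 79/207 = 0.38164
  9: TP=227, FP=7+16+23+37+3=86 → 227/313 = 0.72524
  1: TP=263, FP=8+37+21+37+4=107 → 263/370 = 0.71081
  0: TP=295, FP=14+25+18+32+4=93 → 295/388 = 0.76031
  8: TP=191, FP=8+37+15+20+4=84 → 191/275 = 0.69455
  5: TP=166, FP=8+40+22+30+47=147 → 166/313 = 0.53035
Lowest is class '7' with precision = 0.3816.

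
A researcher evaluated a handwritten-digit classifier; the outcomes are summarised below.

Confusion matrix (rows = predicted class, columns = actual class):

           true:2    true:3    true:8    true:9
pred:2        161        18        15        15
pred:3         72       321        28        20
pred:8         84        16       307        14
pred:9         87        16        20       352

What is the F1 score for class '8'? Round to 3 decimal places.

Take TP from the diagonal, FP from the rest of the '8' prediction marginal, FN from the rest of the '8' actual marginal.
F1 score = 2·TP/(2·TP+FP+FN).
8: TP=307, FP=84+16+14=114, FN=15+28+20=63 → 614/791 = 0.7762

0.776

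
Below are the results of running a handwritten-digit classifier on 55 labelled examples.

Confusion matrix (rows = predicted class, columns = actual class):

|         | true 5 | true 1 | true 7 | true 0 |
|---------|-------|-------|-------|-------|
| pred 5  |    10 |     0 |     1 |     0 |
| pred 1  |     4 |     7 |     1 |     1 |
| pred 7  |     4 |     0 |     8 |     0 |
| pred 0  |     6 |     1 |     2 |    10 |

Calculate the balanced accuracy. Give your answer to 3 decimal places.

Balanced accuracy = mean of per-class recall.
  5: recall = 10/24 = 0.4167
  1: recall = 7/8 = 0.8750
  7: recall = 8/12 = 0.6667
  0: recall = 10/11 = 0.9091
Mean = (0.4167 + 0.8750 + 0.6667 + 0.9091) / 4 = 0.717

0.717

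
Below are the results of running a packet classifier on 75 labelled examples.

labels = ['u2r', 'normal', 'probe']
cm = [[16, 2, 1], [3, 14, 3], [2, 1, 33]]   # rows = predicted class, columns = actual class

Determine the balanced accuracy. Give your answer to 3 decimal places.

0.826

Balanced accuracy = mean of per-class recall.
  u2r: recall = 16/21 = 0.7619
  normal: recall = 14/17 = 0.8235
  probe: recall = 33/37 = 0.8919
Mean = (0.7619 + 0.8235 + 0.8919) / 3 = 0.826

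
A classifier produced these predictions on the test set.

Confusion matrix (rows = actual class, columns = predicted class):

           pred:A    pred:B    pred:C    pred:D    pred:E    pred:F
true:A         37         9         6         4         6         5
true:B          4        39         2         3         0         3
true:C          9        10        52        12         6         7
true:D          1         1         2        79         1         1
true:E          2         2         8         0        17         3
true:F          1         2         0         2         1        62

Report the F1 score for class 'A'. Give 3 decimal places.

Treat 'A' as positive and all other classes as negative.
F1 score = 2·TP/(2·TP+FP+FN).
A: TP=37, FP=4+9+1+2+1=17, FN=9+6+4+6+5=30 → 74/121 = 0.6116

0.612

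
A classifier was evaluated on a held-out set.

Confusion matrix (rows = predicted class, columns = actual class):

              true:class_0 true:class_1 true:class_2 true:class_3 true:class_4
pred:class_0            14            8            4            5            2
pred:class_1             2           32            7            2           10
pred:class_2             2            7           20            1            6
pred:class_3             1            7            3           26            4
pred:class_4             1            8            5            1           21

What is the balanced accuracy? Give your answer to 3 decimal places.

0.592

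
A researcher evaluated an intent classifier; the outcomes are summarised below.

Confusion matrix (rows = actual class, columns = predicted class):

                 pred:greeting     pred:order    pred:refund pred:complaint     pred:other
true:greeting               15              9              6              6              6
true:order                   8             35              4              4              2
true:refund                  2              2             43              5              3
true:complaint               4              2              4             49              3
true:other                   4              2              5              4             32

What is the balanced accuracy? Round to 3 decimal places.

Balanced accuracy = mean of per-class recall.
  greeting: recall = 15/42 = 0.3571
  order: recall = 35/53 = 0.6604
  refund: recall = 43/55 = 0.7818
  complaint: recall = 49/62 = 0.7903
  other: recall = 32/47 = 0.6809
Mean = (0.3571 + 0.6604 + 0.7818 + 0.7903 + 0.6809) / 5 = 0.654

0.654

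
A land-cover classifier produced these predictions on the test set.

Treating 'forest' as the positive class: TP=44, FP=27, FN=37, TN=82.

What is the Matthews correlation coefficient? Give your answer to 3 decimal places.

MCC = (TP·TN − FP·FN) / √((TP+FP)(TP+FN)(TN+FP)(TN+FN))
Numerator = 44·82 − 27·37 = 2609
Denominator = √(71·81·109·119) = √74596221 = 8636.9104
MCC = 2609 / 8636.9104 = 0.302

0.302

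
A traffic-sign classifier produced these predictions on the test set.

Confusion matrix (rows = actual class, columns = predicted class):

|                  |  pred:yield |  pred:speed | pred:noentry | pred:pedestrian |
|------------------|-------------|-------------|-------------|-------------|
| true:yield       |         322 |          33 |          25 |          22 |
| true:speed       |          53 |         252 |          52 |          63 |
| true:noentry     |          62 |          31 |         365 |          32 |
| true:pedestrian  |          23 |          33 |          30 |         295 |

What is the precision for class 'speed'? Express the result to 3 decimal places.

Take TP from the diagonal, FP from the rest of the 'speed' prediction marginal, FN from the rest of the 'speed' actual marginal.
precision = TP/(TP+FP).
speed: TP=252, FP=33+31+33=97 → 252/349 = 0.7221

0.722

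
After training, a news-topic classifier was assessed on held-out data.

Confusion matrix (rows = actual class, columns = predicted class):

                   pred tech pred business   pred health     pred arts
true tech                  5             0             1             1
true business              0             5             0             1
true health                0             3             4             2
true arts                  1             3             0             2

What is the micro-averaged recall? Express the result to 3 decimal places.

0.571

Micro-averaging pools counts across classes: ΣTP=16, ΣFP=12, ΣFN=12.
Micro-recall = TP/(TP+FN) on pooled counts = 0.571 (equals overall accuracy in single-label multiclass).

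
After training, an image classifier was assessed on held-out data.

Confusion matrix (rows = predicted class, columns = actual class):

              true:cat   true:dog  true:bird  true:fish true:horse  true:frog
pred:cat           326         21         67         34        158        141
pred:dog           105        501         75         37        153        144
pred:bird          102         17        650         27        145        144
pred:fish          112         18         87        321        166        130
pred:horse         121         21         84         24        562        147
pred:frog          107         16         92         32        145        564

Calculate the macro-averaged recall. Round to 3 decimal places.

0.563

Per-class recall (TP/(TP+FN)):
  cat: TP=326, FN=105+102+112+121+107=547 → 326/873 = 0.3734
  dog: TP=501, FN=21+17+18+21+16=93 → 501/594 = 0.8434
  bird: TP=650, FN=67+75+87+84+92=405 → 650/1055 = 0.6161
  fish: TP=321, FN=34+37+27+24+32=154 → 321/475 = 0.6758
  horse: TP=562, FN=158+153+145+166+145=767 → 562/1329 = 0.4229
  frog: TP=564, FN=141+144+144+130+147=706 → 564/1270 = 0.4441
Macro-recall = mean = (0.3734 + 0.8434 + 0.6161 + 0.6758 + 0.4229 + 0.4441) / 6 = 0.563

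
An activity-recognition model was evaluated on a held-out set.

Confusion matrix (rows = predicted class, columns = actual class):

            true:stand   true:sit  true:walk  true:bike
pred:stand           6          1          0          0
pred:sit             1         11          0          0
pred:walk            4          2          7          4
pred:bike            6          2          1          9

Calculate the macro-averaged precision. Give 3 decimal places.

0.671

Per-class precision (TP/(TP+FP)):
  stand: TP=6, FP=1+0+0=1 → 6/7 = 0.8571
  sit: TP=11, FP=1+0+0=1 → 11/12 = 0.9167
  walk: TP=7, FP=4+2+4=10 → 7/17 = 0.4118
  bike: TP=9, FP=6+2+1=9 → 9/18 = 0.5000
Macro-precision = mean = (0.8571 + 0.9167 + 0.4118 + 0.5000) / 4 = 0.671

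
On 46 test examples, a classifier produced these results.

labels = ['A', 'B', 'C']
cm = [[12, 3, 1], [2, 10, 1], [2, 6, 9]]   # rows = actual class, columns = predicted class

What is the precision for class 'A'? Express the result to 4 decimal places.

0.7500

Treat 'A' as positive and all other classes as negative.
precision = TP/(TP+FP).
A: TP=12, FP=2+2=4 → 12/16 = 0.75000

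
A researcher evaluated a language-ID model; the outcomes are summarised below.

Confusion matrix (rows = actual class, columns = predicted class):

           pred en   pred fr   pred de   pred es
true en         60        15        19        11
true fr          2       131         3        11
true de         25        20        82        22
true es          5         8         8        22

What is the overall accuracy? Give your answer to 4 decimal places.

0.6644

Accuracy = trace / total = (60+131+82+22=295) / 444 = 295/444 = 0.6644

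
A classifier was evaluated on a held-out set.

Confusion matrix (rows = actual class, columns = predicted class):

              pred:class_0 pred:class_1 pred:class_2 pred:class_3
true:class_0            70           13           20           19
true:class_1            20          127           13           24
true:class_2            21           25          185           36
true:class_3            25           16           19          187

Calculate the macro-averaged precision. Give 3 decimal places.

Per-class precision (TP/(TP+FP)):
  class_0: TP=70, FP=20+21+25=66 → 70/136 = 0.5147
  class_1: TP=127, FP=13+25+16=54 → 127/181 = 0.7017
  class_2: TP=185, FP=20+13+19=52 → 185/237 = 0.7806
  class_3: TP=187, FP=19+24+36=79 → 187/266 = 0.7030
Macro-precision = mean = (0.5147 + 0.7017 + 0.7806 + 0.7030) / 4 = 0.675

0.675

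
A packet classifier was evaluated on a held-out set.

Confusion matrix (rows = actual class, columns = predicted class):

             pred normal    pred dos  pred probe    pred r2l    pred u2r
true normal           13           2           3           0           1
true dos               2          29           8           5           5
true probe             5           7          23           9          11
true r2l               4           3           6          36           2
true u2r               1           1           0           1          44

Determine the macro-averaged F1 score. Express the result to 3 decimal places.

0.644

Per-class F1 score (2·TP/(2·TP+FP+FN)):
  normal: TP=13, FP=2+5+4+1=12, FN=2+3+0+1=6 → 26/44 = 0.5909
  dos: TP=29, FP=2+7+3+1=13, FN=2+8+5+5=20 → 58/91 = 0.6374
  probe: TP=23, FP=3+8+6+0=17, FN=5+7+9+11=32 → 46/95 = 0.4842
  r2l: TP=36, FP=0+5+9+1=15, FN=4+3+6+2=15 → 72/102 = 0.7059
  u2r: TP=44, FP=1+5+11+2=19, FN=1+1+0+1=3 → 88/110 = 0.8000
Macro-F1 score = mean = (0.5909 + 0.6374 + 0.4842 + 0.7059 + 0.8000) / 5 = 0.644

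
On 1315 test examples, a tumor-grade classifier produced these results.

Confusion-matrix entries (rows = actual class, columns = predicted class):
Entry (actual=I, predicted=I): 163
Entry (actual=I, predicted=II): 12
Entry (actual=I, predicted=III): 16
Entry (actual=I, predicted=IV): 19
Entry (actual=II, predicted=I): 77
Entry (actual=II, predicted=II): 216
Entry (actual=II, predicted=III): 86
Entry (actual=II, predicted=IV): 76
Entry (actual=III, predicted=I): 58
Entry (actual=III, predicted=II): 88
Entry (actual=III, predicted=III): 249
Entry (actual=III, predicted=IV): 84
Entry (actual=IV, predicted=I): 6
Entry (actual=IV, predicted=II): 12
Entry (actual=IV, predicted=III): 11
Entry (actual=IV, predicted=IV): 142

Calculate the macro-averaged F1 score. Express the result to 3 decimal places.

0.589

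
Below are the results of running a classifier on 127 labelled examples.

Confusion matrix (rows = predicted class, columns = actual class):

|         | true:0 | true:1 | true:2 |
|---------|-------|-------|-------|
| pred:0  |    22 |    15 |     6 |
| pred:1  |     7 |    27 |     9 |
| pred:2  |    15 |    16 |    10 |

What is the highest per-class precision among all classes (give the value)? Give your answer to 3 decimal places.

Per-class precision (TP/(TP+FP)):
  0: TP=22, FP=15+6=21 → 22/43 = 0.5116
  1: TP=27, FP=7+9=16 → 27/43 = 0.6279
  2: TP=10, FP=15+16=31 → 10/41 = 0.2439
Highest is class '1' with precision = 0.628.

0.628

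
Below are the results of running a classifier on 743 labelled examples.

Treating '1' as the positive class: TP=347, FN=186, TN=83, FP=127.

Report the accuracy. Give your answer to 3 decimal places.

0.579

Accuracy = (TP+TN)/N = (347+83)/743 = 0.579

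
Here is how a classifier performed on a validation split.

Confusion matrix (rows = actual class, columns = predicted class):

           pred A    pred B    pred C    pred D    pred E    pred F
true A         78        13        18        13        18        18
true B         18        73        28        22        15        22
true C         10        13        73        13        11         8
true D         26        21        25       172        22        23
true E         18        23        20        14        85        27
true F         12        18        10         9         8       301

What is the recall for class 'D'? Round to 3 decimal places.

Treat 'D' as positive and all other classes as negative.
recall = TP/(TP+FN).
D: TP=172, FN=26+21+25+22+23=117 → 172/289 = 0.5952

0.595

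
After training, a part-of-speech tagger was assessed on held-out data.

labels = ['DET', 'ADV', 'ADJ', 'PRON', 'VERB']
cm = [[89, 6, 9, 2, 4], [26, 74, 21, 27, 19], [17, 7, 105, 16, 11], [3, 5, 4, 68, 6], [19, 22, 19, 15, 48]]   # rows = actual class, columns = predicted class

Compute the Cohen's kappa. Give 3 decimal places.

Observed agreement pₒ = trace/N = 384/642 = 0.5981
Expected agreement pₑ = Σ (rowᵢ·colᵢ)/N² = (110·154 + 167·114 + 156·158 + 86·128 + 123·88)/642² = 0.2001
κ = (pₒ − pₑ)/(1 − pₑ) = (0.5981 − 0.2001)/(1 − 0.2001) = 0.498

0.498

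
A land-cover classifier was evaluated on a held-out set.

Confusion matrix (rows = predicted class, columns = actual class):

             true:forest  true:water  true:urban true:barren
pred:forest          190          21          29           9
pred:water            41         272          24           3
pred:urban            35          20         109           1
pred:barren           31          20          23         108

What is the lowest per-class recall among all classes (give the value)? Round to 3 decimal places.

Per-class recall (TP/(TP+FN)):
  forest: TP=190, FN=41+35+31=107 → 190/297 = 0.6397
  water: TP=272, FN=21+20+20=61 → 272/333 = 0.8168
  urban: TP=109, FN=29+24+23=76 → 109/185 = 0.5892
  barren: TP=108, FN=9+3+1=13 → 108/121 = 0.8926
Lowest is class 'urban' with recall = 0.589.

0.589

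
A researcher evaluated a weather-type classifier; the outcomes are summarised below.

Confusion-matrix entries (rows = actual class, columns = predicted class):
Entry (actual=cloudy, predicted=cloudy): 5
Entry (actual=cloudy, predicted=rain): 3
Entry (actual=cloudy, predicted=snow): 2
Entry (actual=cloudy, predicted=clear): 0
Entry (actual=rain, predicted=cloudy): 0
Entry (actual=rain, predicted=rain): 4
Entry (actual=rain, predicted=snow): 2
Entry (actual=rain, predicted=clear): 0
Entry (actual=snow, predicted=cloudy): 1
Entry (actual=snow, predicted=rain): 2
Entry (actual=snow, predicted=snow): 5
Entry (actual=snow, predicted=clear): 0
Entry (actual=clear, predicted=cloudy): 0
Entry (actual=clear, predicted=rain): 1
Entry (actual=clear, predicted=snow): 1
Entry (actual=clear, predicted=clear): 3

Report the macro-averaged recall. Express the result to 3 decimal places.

0.598

Per-class recall (TP/(TP+FN)):
  cloudy: TP=5, FN=3+2+0=5 → 5/10 = 0.5000
  rain: TP=4, FN=0+2+0=2 → 4/6 = 0.6667
  snow: TP=5, FN=1+2+0=3 → 5/8 = 0.6250
  clear: TP=3, FN=0+1+1=2 → 3/5 = 0.6000
Macro-recall = mean = (0.5000 + 0.6667 + 0.6250 + 0.6000) / 4 = 0.598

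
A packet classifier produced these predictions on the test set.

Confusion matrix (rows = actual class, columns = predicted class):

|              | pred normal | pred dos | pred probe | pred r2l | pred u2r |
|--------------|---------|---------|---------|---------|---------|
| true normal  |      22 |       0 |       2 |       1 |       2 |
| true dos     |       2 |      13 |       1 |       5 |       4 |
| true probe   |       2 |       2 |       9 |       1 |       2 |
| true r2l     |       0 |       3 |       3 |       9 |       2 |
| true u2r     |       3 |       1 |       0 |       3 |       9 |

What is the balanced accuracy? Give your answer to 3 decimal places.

0.598

Balanced accuracy = mean of per-class recall.
  normal: recall = 22/27 = 0.8148
  dos: recall = 13/25 = 0.5200
  probe: recall = 9/16 = 0.5625
  r2l: recall = 9/17 = 0.5294
  u2r: recall = 9/16 = 0.5625
Mean = (0.8148 + 0.5200 + 0.5625 + 0.5294 + 0.5625) / 5 = 0.598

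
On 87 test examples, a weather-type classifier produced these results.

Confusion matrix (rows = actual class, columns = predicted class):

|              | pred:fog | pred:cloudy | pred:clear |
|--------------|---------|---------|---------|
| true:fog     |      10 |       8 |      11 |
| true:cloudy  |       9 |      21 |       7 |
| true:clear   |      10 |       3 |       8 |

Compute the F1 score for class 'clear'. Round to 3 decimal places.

0.340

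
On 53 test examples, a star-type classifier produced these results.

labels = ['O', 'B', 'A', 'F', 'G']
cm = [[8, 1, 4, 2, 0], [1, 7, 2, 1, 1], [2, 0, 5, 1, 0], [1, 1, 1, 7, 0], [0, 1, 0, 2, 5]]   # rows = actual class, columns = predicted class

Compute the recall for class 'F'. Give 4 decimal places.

0.7000

Take TP from the diagonal, FP from the rest of the 'F' prediction marginal, FN from the rest of the 'F' actual marginal.
recall = TP/(TP+FN).
F: TP=7, FN=1+1+1+0=3 → 7/10 = 0.70000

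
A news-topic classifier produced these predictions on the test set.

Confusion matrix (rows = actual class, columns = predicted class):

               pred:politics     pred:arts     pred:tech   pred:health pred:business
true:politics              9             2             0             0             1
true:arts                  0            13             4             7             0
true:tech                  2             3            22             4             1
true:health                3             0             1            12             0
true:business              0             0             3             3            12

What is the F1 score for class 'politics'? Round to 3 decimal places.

0.692

Treat 'politics' as positive and all other classes as negative.
F1 score = 2·TP/(2·TP+FP+FN).
politics: TP=9, FP=0+2+3+0=5, FN=2+0+0+1=3 → 18/26 = 0.6923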